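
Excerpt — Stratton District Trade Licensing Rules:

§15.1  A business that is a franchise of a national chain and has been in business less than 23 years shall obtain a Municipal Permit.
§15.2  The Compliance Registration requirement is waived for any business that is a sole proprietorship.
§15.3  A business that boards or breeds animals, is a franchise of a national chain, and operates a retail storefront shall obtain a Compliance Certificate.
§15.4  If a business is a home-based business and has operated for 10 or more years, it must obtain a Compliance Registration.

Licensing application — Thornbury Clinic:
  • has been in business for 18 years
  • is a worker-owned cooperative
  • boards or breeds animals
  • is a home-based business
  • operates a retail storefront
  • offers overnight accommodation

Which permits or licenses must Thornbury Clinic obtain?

§15.1 is a worker-owned cooperative (not: is a franchise of a national chain); years in business 18 < 23 → Municipal Permit not required.
§15.2 is a worker-owned cooperative (not: is a sole proprietorship) → Compliance Registration exemption does not apply.
§15.3 boards or breeds animals; is a worker-owned cooperative (not: is a franchise of a national chain); operates a retail storefront → Compliance Certificate not required.
§15.4 is a home-based business; years in business 18 ≥ 10 → Compliance Registration required.

Compliance Registration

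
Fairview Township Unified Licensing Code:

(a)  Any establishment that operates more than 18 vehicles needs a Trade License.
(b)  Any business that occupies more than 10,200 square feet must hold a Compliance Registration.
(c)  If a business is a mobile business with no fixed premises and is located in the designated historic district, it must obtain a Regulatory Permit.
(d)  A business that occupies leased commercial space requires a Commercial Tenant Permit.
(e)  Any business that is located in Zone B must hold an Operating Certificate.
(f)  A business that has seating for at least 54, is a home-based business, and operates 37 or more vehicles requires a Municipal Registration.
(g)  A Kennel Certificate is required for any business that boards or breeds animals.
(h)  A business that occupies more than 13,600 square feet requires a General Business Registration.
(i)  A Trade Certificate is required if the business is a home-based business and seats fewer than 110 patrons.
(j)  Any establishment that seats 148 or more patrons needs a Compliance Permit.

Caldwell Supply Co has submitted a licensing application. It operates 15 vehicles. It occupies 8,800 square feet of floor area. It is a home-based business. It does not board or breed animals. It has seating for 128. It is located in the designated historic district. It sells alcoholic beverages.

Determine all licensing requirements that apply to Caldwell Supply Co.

(a) vehicles 15 ≤ 18 → Trade License not required.
(b) floor area 8,800 square feet ≤ 10,200 square feet → Compliance Registration not required.
(c) is a home-based business (not: is a mobile business with no fixed premises); is located in the designated historic district → Regulatory Permit not required.
(d) is a home-based business (not: occupies leased commercial space) → Commercial Tenant Permit not required.
(e) is located in the designated historic district (not: is located in Zone B) → Operating Certificate not required.
(f) seating 128 ≥ 54; is a home-based business; vehicles 15 < 37 → Municipal Registration not required.
(g) does not board or breed animals → Kennel Certificate not required.
(h) floor area 8,800 square feet ≤ 13,600 square feet → General Business Registration not required.
(i) is a home-based business; seating 128 ≥ 110 → Trade Certificate not required.
(j) seating 128 < 148 → Compliance Permit not required.

None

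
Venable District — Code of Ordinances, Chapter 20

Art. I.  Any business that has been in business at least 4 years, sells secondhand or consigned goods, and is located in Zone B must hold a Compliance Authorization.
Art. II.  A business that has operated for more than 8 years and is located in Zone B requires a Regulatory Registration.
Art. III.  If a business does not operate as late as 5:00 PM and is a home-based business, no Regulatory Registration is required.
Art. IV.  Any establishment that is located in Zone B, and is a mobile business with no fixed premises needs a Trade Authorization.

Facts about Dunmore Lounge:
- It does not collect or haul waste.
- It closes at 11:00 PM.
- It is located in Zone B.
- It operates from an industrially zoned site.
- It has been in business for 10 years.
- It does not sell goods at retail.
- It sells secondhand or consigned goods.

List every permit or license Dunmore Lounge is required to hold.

Compliance Authorization, Regulatory Registration

Art. I. years in business 10 ≥ 4; sells secondhand or consigned goods; is located in Zone B → Compliance Authorization required.
Art. II. years in business 10 > 8; is located in Zone B → Regulatory Registration required.
Art. III. closes 11:00 PM, after 5:00 PM; operates from an industrially zoned site (not: is a home-based business) → Regulatory Registration exemption does not apply.
Art. IV. is located in Zone B; operates from an industrially zoned site (not: is a mobile business with no fixed premises) → Trade Authorization not required.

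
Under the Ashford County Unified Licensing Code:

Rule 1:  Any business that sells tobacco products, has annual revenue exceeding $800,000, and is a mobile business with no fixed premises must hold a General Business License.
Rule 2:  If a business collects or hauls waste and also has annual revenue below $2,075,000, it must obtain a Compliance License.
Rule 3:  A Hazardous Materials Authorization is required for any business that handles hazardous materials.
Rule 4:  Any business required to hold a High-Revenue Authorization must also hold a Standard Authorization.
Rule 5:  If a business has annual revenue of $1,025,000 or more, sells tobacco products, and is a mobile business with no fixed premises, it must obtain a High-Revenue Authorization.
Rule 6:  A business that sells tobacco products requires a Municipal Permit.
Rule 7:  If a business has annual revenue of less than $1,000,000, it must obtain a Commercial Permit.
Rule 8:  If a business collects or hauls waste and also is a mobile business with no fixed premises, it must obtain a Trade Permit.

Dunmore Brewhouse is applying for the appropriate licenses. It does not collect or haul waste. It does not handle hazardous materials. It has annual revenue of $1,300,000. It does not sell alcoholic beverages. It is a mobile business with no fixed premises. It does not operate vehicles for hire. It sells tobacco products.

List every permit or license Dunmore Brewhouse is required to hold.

General Business License, High-Revenue Authorization, Municipal Permit, Standard Authorization

Rule 1: sells tobacco products; revenue $1,300,000 > $800,000; is a mobile business with no fixed premises → General Business License required.
Rule 2: does not collect or haul waste; revenue $1,300,000 < $2,075,000 → Compliance License not required.
Rule 3: does not handle hazardous materials → Hazardous Materials Authorization not required.
Rule 4: High-Revenue Authorization is required → Standard Authorization also required.
Rule 5: revenue $1,300,000 ≥ $1,025,000; sells tobacco products; is a mobile business with no fixed premises → High-Revenue Authorization required.
Rule 6: sells tobacco products → Municipal Permit required.
Rule 7: revenue $1,300,000 ≥ $1,000,000 → Commercial Permit not required.
Rule 8: does not collect or haul waste; is a mobile business with no fixed premises → Trade Permit not required.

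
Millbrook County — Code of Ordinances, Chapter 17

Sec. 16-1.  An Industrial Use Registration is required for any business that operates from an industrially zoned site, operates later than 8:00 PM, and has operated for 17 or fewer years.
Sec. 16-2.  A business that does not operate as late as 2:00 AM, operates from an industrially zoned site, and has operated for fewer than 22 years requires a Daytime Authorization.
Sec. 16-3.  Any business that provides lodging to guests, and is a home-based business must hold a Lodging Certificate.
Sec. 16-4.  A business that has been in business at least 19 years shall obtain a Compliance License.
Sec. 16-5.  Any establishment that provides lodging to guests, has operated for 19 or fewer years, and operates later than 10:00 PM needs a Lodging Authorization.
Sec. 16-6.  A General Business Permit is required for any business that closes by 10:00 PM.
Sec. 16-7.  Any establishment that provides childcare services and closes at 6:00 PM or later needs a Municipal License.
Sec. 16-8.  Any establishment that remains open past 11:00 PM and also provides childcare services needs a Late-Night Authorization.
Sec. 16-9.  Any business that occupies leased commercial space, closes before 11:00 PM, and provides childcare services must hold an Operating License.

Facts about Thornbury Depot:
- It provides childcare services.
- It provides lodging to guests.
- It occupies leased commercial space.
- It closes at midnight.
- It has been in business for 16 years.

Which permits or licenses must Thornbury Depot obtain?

Late-Night Authorization, Lodging Authorization, Municipal License

Sec. 16-1. occupies leased commercial space (not: operates from an industrially zoned site); closes midnight, after 8:00 PM; years in business 16 ≤ 17 → Industrial Use Registration not required.
Sec. 16-2. closes midnight, at/before 2:00 AM; occupies leased commercial space (not: operates from an industrially zoned site); years in business 16 < 22 → Daytime Authorization not required.
Sec. 16-3. provides lodging to guests; occupies leased commercial space (not: is a home-based business) → Lodging Certificate not required.
Sec. 16-4. years in business 16 < 19 → Compliance License not required.
Sec. 16-5. provides lodging to guests; years in business 16 ≤ 19; closes midnight, after 10:00 PM → Lodging Authorization required.
Sec. 16-6. closes midnight, after 10:00 PM → General Business Permit not required.
Sec. 16-7. provides childcare services; closes midnight, after 6:00 PM → Municipal License required.
Sec. 16-8. closes midnight, after 11:00 PM; provides childcare services → Late-Night Authorization required.
Sec. 16-9. occupies leased commercial space; closes midnight, after 11:00 PM; provides childcare services → Operating License not required.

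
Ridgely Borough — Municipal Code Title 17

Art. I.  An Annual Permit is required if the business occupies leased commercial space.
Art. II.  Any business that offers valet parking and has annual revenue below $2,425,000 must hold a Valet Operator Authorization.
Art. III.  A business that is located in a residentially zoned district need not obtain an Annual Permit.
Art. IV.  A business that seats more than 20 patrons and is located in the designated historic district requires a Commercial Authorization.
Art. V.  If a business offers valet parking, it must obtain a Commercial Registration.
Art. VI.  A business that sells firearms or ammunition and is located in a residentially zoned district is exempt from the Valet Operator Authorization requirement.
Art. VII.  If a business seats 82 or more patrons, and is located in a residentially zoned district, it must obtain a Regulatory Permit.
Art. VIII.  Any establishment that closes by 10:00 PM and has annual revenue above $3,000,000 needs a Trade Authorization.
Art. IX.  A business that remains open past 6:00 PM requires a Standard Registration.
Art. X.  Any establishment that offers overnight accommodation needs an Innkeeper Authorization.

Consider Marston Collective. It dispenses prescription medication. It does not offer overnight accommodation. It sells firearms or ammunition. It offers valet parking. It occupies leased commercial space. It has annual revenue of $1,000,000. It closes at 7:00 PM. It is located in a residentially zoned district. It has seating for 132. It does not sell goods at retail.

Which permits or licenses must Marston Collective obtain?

Commercial Registration, Regulatory Permit, Standard Registration

Art. I. occupies leased commercial space → Annual Permit required.
Art. II. offers valet parking; revenue $1,000,000 < $2,425,000 → Valet Operator Authorization required.
Art. III. is located in a residentially zoned district → exempt from Annual Permit.
Art. IV. seating 132 > 20; is located in a residentially zoned district (not: is located in the designated historic district) → Commercial Authorization not required.
Art. V. offers valet parking → Commercial Registration required.
Art. VI. sells firearms or ammunition; is located in a residentially zoned district → exempt from Valet Operator Authorization.
Art. VII. seating 132 ≥ 82; is located in a residentially zoned district → Regulatory Permit required.
Art. VIII. closes 7:00 PM, at/before 10:00 PM; revenue $1,000,000 ≤ $3,000,000 → Trade Authorization not required.
Art. IX. closes 7:00 PM, after 6:00 PM → Standard Registration required.
Art. X. does not offer overnight accommodation → Innkeeper Authorization not required.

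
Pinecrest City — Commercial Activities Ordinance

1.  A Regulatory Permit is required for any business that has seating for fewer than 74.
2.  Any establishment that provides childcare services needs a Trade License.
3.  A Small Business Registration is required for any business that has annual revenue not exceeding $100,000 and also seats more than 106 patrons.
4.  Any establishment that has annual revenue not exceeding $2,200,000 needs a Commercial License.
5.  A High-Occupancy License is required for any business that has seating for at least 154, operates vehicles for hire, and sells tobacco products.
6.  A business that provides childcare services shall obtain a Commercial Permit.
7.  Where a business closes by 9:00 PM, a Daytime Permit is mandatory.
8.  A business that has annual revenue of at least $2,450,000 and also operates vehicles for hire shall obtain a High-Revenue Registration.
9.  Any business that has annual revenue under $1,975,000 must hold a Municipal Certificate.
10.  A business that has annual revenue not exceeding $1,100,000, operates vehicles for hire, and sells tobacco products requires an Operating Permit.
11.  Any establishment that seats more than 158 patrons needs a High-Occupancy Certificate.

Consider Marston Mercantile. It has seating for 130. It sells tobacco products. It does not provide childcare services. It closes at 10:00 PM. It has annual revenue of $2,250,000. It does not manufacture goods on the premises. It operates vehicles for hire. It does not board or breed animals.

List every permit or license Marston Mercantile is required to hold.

None

1. seating 130 ≥ 74 → Regulatory Permit not required.
2. does not provide childcare services → Trade License not required.
3. revenue $2,250,000 > $100,000; seating 130 > 106 → Small Business Registration not required.
4. revenue $2,250,000 > $2,200,000 → Commercial License not required.
5. seating 130 < 154; operates vehicles for hire; sells tobacco products → High-Occupancy License not required.
6. does not provide childcare services → Commercial Permit not required.
7. closes 10:00 PM, after 9:00 PM → Daytime Permit not required.
8. revenue $2,250,000 < $2,450,000; operates vehicles for hire → High-Revenue Registration not required.
9. revenue $2,250,000 ≥ $1,975,000 → Municipal Certificate not required.
10. revenue $2,250,000 > $1,100,000; operates vehicles for hire; sells tobacco products → Operating Permit not required.
11. seating 130 ≤ 158 → High-Occupancy Certificate not required.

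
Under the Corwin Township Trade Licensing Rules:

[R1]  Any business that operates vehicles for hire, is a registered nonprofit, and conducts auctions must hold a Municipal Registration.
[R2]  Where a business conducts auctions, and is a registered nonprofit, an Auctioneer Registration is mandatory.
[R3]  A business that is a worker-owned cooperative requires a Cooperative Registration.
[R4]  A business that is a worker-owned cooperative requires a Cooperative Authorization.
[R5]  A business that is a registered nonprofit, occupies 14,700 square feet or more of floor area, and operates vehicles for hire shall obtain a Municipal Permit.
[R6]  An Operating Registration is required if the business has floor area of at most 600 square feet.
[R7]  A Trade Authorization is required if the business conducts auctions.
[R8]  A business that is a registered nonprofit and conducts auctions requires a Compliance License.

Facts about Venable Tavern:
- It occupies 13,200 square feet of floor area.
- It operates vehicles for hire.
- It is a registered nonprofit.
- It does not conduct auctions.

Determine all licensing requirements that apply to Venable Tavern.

[R1] operates vehicles for hire; is a registered nonprofit; does not conduct auctions → Municipal Registration not required.
[R2] does not conduct auctions; is a registered nonprofit → Auctioneer Registration not required.
[R3] is a registered nonprofit (not: is a worker-owned cooperative) → Cooperative Registration not required.
[R4] is a registered nonprofit (not: is a worker-owned cooperative) → Cooperative Authorization not required.
[R5] is a registered nonprofit; floor area 13,200 square feet < 14,700 square feet; operates vehicles for hire → Municipal Permit not required.
[R6] floor area 13,200 square feet > 600 square feet → Operating Registration not required.
[R7] does not conduct auctions → Trade Authorization not required.
[R8] is a registered nonprofit; does not conduct auctions → Compliance License not required.

None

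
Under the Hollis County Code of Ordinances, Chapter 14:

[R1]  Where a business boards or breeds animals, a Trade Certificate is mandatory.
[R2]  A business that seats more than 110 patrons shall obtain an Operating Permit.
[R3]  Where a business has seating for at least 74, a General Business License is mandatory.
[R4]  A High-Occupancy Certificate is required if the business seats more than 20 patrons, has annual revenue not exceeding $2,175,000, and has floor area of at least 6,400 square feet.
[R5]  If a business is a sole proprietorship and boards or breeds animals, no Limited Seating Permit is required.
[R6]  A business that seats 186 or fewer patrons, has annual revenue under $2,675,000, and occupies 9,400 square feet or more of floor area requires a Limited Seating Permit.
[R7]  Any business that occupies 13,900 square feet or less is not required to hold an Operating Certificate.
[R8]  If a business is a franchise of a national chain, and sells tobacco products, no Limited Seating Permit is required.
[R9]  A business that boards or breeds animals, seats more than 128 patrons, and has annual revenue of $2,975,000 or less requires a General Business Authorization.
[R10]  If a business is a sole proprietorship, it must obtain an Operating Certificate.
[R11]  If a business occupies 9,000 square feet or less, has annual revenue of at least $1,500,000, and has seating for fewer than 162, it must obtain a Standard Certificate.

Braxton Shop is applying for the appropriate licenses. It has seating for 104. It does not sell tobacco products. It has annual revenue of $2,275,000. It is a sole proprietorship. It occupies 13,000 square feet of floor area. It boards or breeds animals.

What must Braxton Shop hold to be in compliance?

[R1] boards or breeds animals → Trade Certificate required.
[R2] seating 104 ≤ 110 → Operating Permit not required.
[R3] seating 104 ≥ 74 → General Business License required.
[R4] seating 104 > 20; revenue $2,275,000 > $2,175,000; floor area 13,000 square feet ≥ 6,400 square feet → High-Occupancy Certificate not required.
[R5] is a sole proprietorship; boards or breeds animals → exempt from Limited Seating Permit.
[R6] seating 104 ≤ 186; revenue $2,275,000 < $2,675,000; floor area 13,000 square feet ≥ 9,400 square feet → Limited Seating Permit required.
[R7] floor area 13,000 square feet ≤ 13,900 square feet → exempt from Operating Certificate.
[R8] is a sole proprietorship (not: is a franchise of a national chain); does not sell tobacco products → Limited Seating Permit exemption does not apply.
[R9] boards or breeds animals; seating 104 ≤ 128; revenue $2,275,000 ≤ $2,975,000 → General Business Authorization not required.
[R10] is a sole proprietorship → Operating Certificate required.
[R11] floor area 13,000 square feet > 9,000 square feet; revenue $2,275,000 ≥ $1,500,000; seating 104 < 162 → Standard Certificate not required.

General Business License, Trade Certificate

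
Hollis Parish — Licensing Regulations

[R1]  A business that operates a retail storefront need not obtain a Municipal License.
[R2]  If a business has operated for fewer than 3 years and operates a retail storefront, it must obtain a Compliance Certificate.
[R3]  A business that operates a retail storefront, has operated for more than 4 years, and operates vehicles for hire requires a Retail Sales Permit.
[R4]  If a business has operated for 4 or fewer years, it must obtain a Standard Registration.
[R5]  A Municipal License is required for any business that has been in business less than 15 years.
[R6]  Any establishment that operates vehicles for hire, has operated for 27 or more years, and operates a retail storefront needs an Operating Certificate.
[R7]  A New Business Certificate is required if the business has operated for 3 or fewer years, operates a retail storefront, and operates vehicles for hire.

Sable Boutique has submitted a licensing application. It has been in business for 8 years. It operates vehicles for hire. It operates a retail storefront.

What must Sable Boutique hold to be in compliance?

[R1] operates a retail storefront → exempt from Municipal License.
[R2] years in business 8 ≥ 3; operates a retail storefront → Compliance Certificate not required.
[R3] operates a retail storefront; years in business 8 > 4; operates vehicles for hire → Retail Sales Permit required.
[R4] years in business 8 > 4 → Standard Registration not required.
[R5] years in business 8 < 15 → Municipal License required.
[R6] operates vehicles for hire; years in business 8 < 27; operates a retail storefront → Operating Certificate not required.
[R7] years in business 8 > 3; operates a retail storefront; operates vehicles for hire → New Business Certificate not required.

Retail Sales Permit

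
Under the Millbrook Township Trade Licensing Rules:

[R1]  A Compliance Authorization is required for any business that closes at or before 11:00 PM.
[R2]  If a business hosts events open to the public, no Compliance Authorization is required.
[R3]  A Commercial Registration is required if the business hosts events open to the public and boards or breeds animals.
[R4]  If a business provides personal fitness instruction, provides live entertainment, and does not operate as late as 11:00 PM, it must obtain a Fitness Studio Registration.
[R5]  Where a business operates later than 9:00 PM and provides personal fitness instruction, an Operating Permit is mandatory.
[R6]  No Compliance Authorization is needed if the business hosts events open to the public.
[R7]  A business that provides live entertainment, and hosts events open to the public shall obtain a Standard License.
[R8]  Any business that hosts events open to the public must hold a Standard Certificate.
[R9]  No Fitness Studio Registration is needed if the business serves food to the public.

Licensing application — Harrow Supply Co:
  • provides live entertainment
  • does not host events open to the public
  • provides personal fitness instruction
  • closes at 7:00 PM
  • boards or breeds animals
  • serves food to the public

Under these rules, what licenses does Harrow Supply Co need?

[R1] closes 7:00 PM, at/before 11:00 PM → Compliance Authorization required.
[R2] does not host events open to the public → Compliance Authorization exemption does not apply.
[R3] does not host events open to the public; boards or breeds animals → Commercial Registration not required.
[R4] provides personal fitness instruction; provides live entertainment; closes 7:00 PM, at/before 11:00 PM → Fitness Studio Registration required.
[R5] closes 7:00 PM, at/before 9:00 PM; provides personal fitness instruction → Operating Permit not required.
[R6] does not host events open to the public → Compliance Authorization exemption does not apply.
[R7] provides live entertainment; does not host events open to the public → Standard License not required.
[R8] does not host events open to the public → Standard Certificate not required.
[R9] serves food to the public → exempt from Fitness Studio Registration.

Compliance Authorization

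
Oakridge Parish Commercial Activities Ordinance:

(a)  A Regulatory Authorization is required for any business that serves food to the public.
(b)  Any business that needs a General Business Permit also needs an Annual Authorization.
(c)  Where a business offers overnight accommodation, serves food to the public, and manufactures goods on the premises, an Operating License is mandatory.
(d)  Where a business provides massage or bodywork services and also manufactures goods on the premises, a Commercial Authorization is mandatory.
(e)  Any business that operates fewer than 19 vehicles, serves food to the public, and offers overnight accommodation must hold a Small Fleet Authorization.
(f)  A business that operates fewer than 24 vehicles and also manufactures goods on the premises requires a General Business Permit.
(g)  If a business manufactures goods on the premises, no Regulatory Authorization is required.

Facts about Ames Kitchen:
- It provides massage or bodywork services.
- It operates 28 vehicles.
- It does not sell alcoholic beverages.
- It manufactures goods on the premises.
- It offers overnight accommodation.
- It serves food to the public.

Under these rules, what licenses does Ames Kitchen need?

(a) serves food to the public → Regulatory Authorization required.
(b) General Business Permit is not required → no effect.
(c) offers overnight accommodation; serves food to the public; manufactures goods on the premises → Operating License required.
(d) provides massage or bodywork services; manufactures goods on the premises → Commercial Authorization required.
(e) vehicles 28 ≥ 19; serves food to the public; offers overnight accommodation → Small Fleet Authorization not required.
(f) vehicles 28 ≥ 24; manufactures goods on the premises → General Business Permit not required.
(g) manufactures goods on the premises → exempt from Regulatory Authorization.

Commercial Authorization, Operating License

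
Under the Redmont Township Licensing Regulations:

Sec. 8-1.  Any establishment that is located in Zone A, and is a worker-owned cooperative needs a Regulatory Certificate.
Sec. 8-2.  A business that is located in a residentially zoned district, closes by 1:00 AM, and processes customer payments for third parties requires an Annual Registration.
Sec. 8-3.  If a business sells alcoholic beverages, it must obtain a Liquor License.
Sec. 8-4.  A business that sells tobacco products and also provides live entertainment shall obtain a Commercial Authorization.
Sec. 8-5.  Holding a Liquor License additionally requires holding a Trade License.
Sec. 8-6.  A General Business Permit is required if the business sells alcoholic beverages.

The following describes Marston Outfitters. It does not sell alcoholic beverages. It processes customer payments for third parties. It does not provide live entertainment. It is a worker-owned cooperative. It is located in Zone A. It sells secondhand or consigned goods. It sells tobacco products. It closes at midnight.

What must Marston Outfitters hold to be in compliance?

Sec. 8-1. is located in Zone A; is a worker-owned cooperative → Regulatory Certificate required.
Sec. 8-2. is located in Zone A (not: is located in a residentially zoned district); closes midnight, at/before 1:00 AM; processes customer payments for third parties → Annual Registration not required.
Sec. 8-3. does not sell alcoholic beverages → Liquor License not required.
Sec. 8-4. sells tobacco products; does not provide live entertainment → Commercial Authorization not required.
Sec. 8-5. Liquor License is not required → no effect.
Sec. 8-6. does not sell alcoholic beverages → General Business Permit not required.

Regulatory Certificate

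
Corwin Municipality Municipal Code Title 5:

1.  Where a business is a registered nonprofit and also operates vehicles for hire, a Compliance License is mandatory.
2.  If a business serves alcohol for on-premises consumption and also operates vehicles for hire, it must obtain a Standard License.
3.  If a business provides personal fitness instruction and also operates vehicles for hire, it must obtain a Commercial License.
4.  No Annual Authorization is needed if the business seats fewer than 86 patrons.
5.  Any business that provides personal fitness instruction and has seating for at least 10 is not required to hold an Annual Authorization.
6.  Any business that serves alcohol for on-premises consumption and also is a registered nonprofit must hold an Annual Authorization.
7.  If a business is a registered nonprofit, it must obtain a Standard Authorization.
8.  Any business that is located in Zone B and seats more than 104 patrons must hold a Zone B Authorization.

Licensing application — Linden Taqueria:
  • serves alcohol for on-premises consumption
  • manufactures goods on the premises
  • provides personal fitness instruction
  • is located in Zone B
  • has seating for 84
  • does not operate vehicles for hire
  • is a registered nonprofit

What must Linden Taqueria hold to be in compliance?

1. is a registered nonprofit; does not operate vehicles for hire → Compliance License not required.
2. serves alcohol for on-premises consumption; does not operate vehicles for hire → Standard License not required.
3. provides personal fitness instruction; does not operate vehicles for hire → Commercial License not required.
4. seating 84 < 86 → exempt from Annual Authorization.
5. provides personal fitness instruction; seating 84 ≥ 10 → exempt from Annual Authorization.
6. serves alcohol for on-premises consumption; is a registered nonprofit → Annual Authorization required.
7. is a registered nonprofit → Standard Authorization required.
8. is located in Zone B; seating 84 ≤ 104 → Zone B Authorization not required.

Standard Authorization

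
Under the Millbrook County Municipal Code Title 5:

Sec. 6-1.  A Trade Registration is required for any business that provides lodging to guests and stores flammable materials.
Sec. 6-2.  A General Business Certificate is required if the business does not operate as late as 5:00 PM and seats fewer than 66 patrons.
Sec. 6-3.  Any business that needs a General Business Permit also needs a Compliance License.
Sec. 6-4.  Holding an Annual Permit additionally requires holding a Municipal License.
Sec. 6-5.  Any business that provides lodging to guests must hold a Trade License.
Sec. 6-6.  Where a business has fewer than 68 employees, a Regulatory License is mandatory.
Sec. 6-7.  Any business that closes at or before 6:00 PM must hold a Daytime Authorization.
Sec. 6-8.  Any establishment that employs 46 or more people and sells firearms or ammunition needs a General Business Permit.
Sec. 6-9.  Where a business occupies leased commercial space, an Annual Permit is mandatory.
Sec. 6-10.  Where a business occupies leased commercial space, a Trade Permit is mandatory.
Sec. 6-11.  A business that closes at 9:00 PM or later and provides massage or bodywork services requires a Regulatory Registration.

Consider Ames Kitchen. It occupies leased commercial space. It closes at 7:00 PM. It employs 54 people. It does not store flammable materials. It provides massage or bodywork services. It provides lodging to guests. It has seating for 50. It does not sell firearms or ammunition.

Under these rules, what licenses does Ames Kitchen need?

Annual Permit, Municipal License, Regulatory License, Trade License, Trade Permit

Sec. 6-1. provides lodging to guests; does not store flammable materials → Trade Registration not required.
Sec. 6-2. closes 7:00 PM, after 5:00 PM; seating 50 < 66 → General Business Certificate not required.
Sec. 6-3. General Business Permit is not required → no effect.
Sec. 6-4. Annual Permit is required → Municipal License also required.
Sec. 6-5. provides lodging to guests → Trade License required.
Sec. 6-6. employees 54 < 68 → Regulatory License required.
Sec. 6-7. closes 7:00 PM, after 6:00 PM → Daytime Authorization not required.
Sec. 6-8. employees 54 ≥ 46; does not sell firearms or ammunition → General Business Permit not required.
Sec. 6-9. occupies leased commercial space → Annual Permit required.
Sec. 6-10. occupies leased commercial space → Trade Permit required.
Sec. 6-11. closes 7:00 PM, at/before 9:00 PM; provides massage or bodywork services → Regulatory Registration not required.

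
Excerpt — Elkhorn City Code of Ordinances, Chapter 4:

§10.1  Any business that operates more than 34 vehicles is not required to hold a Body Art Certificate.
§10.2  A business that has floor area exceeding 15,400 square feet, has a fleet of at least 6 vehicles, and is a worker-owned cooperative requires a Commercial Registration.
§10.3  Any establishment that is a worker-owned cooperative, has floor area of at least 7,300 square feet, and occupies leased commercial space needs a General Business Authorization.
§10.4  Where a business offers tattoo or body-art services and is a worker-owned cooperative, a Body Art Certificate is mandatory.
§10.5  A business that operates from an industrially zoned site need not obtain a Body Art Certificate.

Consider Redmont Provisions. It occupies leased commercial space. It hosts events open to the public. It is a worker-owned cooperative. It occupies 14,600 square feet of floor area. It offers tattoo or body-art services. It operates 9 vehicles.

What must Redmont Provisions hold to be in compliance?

Body Art Certificate, General Business Authorization

§10.1 vehicles 9 ≤ 34 → Body Art Certificate exemption does not apply.
§10.2 floor area 14,600 square feet ≤ 15,400 square feet; vehicles 9 ≥ 6; is a worker-owned cooperative → Commercial Registration not required.
§10.3 is a worker-owned cooperative; floor area 14,600 square feet ≥ 7,300 square feet; occupies leased commercial space → General Business Authorization required.
§10.4 offers tattoo or body-art services; is a worker-owned cooperative → Body Art Certificate required.
§10.5 occupies leased commercial space (not: operates from an industrially zoned site) → Body Art Certificate exemption does not apply.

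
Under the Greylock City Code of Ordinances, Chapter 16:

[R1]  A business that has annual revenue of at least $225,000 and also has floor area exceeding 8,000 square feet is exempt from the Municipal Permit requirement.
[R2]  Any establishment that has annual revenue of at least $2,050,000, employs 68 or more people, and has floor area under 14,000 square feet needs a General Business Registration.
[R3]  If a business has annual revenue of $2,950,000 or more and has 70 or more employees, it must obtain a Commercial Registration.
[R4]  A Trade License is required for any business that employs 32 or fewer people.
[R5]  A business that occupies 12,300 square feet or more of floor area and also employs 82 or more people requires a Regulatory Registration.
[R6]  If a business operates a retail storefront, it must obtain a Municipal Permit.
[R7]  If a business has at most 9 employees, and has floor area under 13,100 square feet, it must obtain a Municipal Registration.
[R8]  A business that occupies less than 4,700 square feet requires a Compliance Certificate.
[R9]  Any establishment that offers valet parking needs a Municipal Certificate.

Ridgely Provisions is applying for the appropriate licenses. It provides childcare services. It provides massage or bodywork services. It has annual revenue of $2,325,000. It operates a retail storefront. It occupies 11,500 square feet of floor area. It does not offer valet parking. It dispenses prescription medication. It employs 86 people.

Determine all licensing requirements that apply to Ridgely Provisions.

General Business Registration

[R1] revenue $2,325,000 ≥ $225,000; floor area 11,500 square feet > 8,000 square feet → exempt from Municipal Permit.
[R2] revenue $2,325,000 ≥ $2,050,000; employees 86 ≥ 68; floor area 11,500 square feet < 14,000 square feet → General Business Registration required.
[R3] revenue $2,325,000 < $2,950,000; employees 86 ≥ 70 → Commercial Registration not required.
[R4] employees 86 > 32 → Trade License not required.
[R5] floor area 11,500 square feet < 12,300 square feet; employees 86 ≥ 82 → Regulatory Registration not required.
[R6] operates a retail storefront → Municipal Permit required.
[R7] employees 86 > 9; floor area 11,500 square feet < 13,100 square feet → Municipal Registration not required.
[R8] floor area 11,500 square feet ≥ 4,700 square feet → Compliance Certificate not required.
[R9] does not offer valet parking → Municipal Certificate not required.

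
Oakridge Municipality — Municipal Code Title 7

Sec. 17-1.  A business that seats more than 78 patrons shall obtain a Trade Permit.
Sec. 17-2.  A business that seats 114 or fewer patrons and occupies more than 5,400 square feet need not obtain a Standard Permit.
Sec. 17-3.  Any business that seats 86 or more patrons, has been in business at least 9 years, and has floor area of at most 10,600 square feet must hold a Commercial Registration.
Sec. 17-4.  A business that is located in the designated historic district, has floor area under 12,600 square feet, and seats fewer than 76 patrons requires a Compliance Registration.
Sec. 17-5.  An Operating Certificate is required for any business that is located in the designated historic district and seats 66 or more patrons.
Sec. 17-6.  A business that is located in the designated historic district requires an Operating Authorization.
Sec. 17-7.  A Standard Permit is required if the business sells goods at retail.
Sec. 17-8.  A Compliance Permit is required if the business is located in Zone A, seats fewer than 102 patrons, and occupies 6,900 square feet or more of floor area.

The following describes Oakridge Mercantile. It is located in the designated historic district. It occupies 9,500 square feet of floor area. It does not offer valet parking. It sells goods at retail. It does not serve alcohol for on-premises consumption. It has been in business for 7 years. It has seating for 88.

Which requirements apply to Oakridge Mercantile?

Operating Authorization, Operating Certificate, Trade Permit

Sec. 17-1. seating 88 > 78 → Trade Permit required.
Sec. 17-2. seating 88 ≤ 114; floor area 9,500 square feet > 5,400 square feet → exempt from Standard Permit.
Sec. 17-3. seating 88 ≥ 86; years in business 7 < 9; floor area 9,500 square feet ≤ 10,600 square feet → Commercial Registration not required.
Sec. 17-4. is located in the designated historic district; floor area 9,500 square feet < 12,600 square feet; seating 88 ≥ 76 → Compliance Registration not required.
Sec. 17-5. is located in the designated historic district; seating 88 ≥ 66 → Operating Certificate required.
Sec. 17-6. is located in the designated historic district → Operating Authorization required.
Sec. 17-7. sells goods at retail → Standard Permit required.
Sec. 17-8. is located in the designated historic district (not: is located in Zone A); seating 88 < 102; floor area 9,500 square feet ≥ 6,900 square feet → Compliance Permit not required.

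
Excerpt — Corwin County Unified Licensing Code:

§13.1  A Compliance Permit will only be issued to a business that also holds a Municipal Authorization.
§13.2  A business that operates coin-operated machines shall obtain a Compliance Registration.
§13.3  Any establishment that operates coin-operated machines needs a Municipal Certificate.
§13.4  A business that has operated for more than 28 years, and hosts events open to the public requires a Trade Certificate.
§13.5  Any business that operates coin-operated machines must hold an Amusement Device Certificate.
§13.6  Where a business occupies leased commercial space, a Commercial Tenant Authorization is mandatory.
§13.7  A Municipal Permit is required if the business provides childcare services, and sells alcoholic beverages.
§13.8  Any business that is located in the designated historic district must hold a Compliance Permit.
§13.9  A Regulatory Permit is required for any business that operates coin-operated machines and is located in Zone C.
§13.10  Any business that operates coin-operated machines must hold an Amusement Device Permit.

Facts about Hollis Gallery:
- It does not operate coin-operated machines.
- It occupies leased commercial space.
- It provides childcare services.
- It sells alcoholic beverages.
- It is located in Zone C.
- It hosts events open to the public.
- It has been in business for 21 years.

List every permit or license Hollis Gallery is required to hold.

§13.1 Compliance Permit is not required → no effect.
§13.2 does not operate coin-operated machines → Compliance Registration not required.
§13.3 does not operate coin-operated machines → Municipal Certificate not required.
§13.4 years in business 21 ≤ 28; hosts events open to the public → Trade Certificate not required.
§13.5 does not operate coin-operated machines → Amusement Device Certificate not required.
§13.6 occupies leased commercial space → Commercial Tenant Authorization required.
§13.7 provides childcare services; sells alcoholic beverages → Municipal Permit required.
§13.8 is located in Zone C (not: is located in the designated historic district) → Compliance Permit not required.
§13.9 does not operate coin-operated machines; is located in Zone C → Regulatory Permit not required.
§13.10 does not operate coin-operated machines → Amusement Device Permit not required.

Commercial Tenant Authorization, Municipal Permit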